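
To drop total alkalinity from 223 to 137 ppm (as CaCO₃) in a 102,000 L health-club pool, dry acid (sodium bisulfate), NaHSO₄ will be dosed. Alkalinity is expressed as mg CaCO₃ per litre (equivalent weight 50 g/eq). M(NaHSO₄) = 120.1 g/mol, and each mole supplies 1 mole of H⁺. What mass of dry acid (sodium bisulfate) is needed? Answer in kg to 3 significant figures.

Alkalinity to neutralize: (223 − 137) = 86 mg/L as CaCO₃ × 102,000 L = 8772 g as CaCO₃.
Equivalents of H⁺ required: 8772 ÷ 50 g/eq = 175.4 eq = 175.4 mol NaHSO₄.
Mass of NaHSO₄: 175.4 × 120.1 = 21,070 g.

21.1 kg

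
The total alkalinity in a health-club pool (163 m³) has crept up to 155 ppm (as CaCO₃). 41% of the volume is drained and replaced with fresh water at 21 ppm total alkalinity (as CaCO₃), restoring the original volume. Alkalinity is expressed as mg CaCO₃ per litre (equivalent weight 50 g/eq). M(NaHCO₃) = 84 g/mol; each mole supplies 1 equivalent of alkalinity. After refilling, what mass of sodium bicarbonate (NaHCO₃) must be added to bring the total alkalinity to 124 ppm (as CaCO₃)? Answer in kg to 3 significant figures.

Volume: 163 m³ = 163,000 L.
After draining 41% and refilling: 155 × 0.59 + 21 × 0.41 = 100.06 ppm.
Deficit to target: 124 − 100.06 = 23.94 mg/L.
As CaCO₃: 23.94 mg/L × 163,000 L = 3902 g; ÷ 50 g/eq ÷ 1 = 78.04 mol NaHCO₃.
Mass: 78.04 × 84 = 6556 g.

6.56 kg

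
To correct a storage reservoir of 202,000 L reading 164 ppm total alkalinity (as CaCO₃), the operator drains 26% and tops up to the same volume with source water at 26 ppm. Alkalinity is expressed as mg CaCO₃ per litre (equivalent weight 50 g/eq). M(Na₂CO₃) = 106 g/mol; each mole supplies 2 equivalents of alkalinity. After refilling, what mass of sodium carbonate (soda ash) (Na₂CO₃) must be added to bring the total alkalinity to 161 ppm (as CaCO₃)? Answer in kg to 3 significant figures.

7.04 kg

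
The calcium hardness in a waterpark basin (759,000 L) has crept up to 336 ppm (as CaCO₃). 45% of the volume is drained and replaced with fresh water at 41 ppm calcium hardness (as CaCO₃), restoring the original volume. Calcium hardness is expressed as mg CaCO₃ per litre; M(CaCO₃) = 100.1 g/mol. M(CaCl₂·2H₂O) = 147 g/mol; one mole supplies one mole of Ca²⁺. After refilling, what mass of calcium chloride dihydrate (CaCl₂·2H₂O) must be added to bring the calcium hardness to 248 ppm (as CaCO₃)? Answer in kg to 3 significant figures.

49.9 kg

After draining 45% and refilling: 336 × 0.55 + 41 × 0.45 = 203.25 ppm.
Deficit to target: 248 − 203.25 = 44.75 mg/L.
As CaCO₃: 44.75 mg/L × 759,000 L = 33,970 g; ÷ 100.1 = 339.3 mol Ca²⁺.
Mass: 339.3 × 147 = 49,880 g.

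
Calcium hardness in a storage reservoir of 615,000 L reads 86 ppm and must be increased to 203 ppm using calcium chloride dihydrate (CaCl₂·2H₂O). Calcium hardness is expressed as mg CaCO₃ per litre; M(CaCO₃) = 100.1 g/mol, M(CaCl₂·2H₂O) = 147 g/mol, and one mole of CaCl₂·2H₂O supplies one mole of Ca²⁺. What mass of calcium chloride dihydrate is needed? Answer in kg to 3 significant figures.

106 kg

Hardness to add: (203 − 86) = 117 mg/L as CaCO₃ × 615,000 L = 71,960 g as CaCO₃.
Moles of Ca²⁺ (1 mol Ca²⁺ ≡ 1 mol CaCO₃): 71,960 / 100.1 g/mol = 718.8 mol.
Mass of CaCl₂·2H₂O: 718.8 × 147 = 105,700 g.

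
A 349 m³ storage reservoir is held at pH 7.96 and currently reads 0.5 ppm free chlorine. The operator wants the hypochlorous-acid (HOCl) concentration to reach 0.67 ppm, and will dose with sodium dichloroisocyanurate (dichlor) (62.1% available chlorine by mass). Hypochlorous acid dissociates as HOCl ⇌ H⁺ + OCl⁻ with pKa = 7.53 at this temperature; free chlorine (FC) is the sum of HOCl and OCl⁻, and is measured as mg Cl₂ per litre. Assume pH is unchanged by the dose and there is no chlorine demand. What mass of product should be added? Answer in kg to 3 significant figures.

Volume: 349 m³ = 349,000 L.
[OCl⁻]/[HOCl] = 10^(pH − pKa) = 10^(7.96 − 7.53) = 2.692; fraction as HOCl = 1/(1 + 2.692) = 0.2709.
Free chlorine required for 0.67 ppm HOCl: 0.67 / 0.2709 = 2.473 ppm.
FC to add: 2.473 − 0.5 = 1.973 mg/L as Cl₂.
Cl₂ equivalent: 1.973 mg/L × 349,000 L = 688.7 g.
Product at 62.1% available Cl: 688.7 / 0.621 = 1109 g.

1.11 kg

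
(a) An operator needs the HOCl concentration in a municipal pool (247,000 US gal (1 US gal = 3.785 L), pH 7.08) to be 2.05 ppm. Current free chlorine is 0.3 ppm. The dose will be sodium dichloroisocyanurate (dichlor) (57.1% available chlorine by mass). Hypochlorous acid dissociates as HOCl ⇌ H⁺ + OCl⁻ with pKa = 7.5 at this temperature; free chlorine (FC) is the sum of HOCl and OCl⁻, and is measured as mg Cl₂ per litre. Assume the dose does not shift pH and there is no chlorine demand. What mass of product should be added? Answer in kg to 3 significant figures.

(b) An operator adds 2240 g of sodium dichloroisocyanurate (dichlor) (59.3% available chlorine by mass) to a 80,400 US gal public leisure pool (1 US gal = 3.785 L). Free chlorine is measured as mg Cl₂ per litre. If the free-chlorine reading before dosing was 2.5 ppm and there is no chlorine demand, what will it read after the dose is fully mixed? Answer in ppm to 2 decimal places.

(a) 4.14 kg; (b) 6.86 ppm

(a) Volume: 247,000 US gal × 3.785 L/gal = 934,895 L.
(a) [OCl⁻]/[HOCl] = 10^(pH − pKa) = 10^(7.08 − 7.5) = 0.3802; fraction as HOCl = 1/(1 + 0.3802) = 0.7245.
(a) Free chlorine required for 2.05 ppm HOCl: 2.05 / 0.7245 = 2.829 ppm.
(a) FC to add: 2.829 − 0.3 = 2.529 mg/L as Cl₂.
(a) Cl₂ equivalent: 2.529 mg/L × 934,895 L = 2365 g.
(a) Product at 57.1% available Cl: 2365 / 0.571 = 4141 g.

(b) Volume: 80,400 US gal × 3.785 L/gal = 304,314 L.
(b) Available chlorine delivered: 2240 g × 0.593 = 1328 g as Cl₂.
(b) Concentration rise: 1328 g / 304,314 L = 4.365 mg/L = 4.36 ppm.
(b) Final FC: 2.5 + 4.36 = 6.86 ppm.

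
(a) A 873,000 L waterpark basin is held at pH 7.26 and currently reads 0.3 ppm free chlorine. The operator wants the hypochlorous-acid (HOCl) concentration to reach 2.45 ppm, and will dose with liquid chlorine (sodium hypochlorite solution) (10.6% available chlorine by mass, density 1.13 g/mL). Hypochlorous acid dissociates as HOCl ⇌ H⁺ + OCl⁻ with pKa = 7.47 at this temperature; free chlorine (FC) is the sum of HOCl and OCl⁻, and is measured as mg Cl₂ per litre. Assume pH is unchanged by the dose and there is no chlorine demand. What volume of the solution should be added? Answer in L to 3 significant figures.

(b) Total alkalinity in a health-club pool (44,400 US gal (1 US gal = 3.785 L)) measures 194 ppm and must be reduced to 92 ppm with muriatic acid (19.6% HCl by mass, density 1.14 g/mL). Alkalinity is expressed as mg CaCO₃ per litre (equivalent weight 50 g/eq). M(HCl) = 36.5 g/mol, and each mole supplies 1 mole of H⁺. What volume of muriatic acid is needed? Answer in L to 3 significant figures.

(a) 26.7 L; (b) 56.0 L

(a) [OCl⁻]/[HOCl] = 10^(pH − pKa) = 10^(7.26 − 7.47) = 0.6166; fraction as HOCl = 1/(1 + 0.6166) = 0.6186.
(a) Free chlorine required for 2.45 ppm HOCl: 2.45 / 0.6186 = 3.961 ppm.
(a) FC to add: 3.961 − 0.3 = 3.661 mg/L as Cl₂.
(a) Cl₂ equivalent: 3.661 mg/L × 873,000 L = 3196 g.
(a) Product at 10.6% available Cl: 3196 / 0.106 = 30,150 g.
(a) Volume: 30,150 g ÷ 1.13 g/mL = 26,680 mL.

(b) Volume: 44,400 US gal × 3.785 L/gal = 168,054 L.
(b) Alkalinity to neutralize: (194 − 92) = 102 mg/L as CaCO₃ × 168,054 L = 17,140 g as CaCO₃.
(b) Equivalents of H⁺ required: 17,140 ÷ 50 g/eq = 342.8 eq = 342.8 mol HCl.
(b) Mass of HCl: 342.8 × 36.5 = 12,510 g.
(b) Mass of 19.6% solution: 12,510 / 0.196 = 63,840 g.
(b) Volume: 63,840 g ÷ 1.14 g/mL = 56,000 mL.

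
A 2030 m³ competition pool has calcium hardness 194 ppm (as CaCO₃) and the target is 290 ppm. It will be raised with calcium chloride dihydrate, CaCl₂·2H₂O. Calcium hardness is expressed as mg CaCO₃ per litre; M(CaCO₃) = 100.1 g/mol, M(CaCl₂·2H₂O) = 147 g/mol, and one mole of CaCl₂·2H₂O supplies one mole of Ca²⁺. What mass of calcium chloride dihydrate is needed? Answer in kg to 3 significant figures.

Volume: 2030 m³ = 2,030,000 L.
Hardness to add: (290 − 194) = 96 mg/L as CaCO₃ × 2,030,000 L = 194,900 g as CaCO₃.
Moles of Ca²⁺ (1 mol Ca²⁺ ≡ 1 mol CaCO₃): 194,900 / 100.1 g/mol = 1947 mol.
Mass of CaCl₂·2H₂O: 1947 × 147 = 286,200 g.

286 kg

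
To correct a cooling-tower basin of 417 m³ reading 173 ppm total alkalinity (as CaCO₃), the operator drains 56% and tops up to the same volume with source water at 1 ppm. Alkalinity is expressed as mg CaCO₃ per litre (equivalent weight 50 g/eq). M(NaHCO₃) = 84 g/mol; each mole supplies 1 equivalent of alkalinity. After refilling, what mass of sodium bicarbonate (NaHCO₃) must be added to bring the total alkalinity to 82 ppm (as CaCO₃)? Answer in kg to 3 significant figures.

3.73 kg

Volume: 417 m³ = 417,000 L.
After draining 56% and refilling: 173 × 0.44 + 1 × 0.56 = 76.68 ppm.
Deficit to target: 82 − 76.68 = 5.32 mg/L.
As CaCO₃: 5.32 mg/L × 417,000 L = 2218 g; ÷ 50 g/eq ÷ 1 = 44.37 mol NaHCO₃.
Mass: 44.37 × 84 = 3727 g.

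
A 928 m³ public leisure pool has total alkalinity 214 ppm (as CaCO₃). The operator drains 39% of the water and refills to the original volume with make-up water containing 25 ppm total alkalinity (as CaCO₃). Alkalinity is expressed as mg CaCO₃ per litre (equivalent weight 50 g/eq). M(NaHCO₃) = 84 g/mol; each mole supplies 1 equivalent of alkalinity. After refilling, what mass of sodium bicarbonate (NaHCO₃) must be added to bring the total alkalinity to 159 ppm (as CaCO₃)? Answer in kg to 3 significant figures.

Volume: 928 m³ = 928,000 L.
After draining 39% and refilling: 214 × 0.61 + 25 × 0.39 = 140.29 ppm.
Deficit to target: 159 − 140.29 = 18.71 mg/L.
As CaCO₃: 18.71 mg/L × 928,000 L = 17,360 g; ÷ 50 g/eq ÷ 1 = 347.3 mol NaHCO₃.
Mass: 347.3 × 84 = 29,170 g.

29.2 kg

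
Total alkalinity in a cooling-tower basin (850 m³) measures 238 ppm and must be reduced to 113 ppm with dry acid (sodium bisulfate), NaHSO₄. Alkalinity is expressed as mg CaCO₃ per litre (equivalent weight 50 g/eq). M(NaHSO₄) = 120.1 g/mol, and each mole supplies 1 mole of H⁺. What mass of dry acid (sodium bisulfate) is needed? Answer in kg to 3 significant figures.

255 kg

Volume: 850 m³ = 850,000 L.
Alkalinity to neutralize: (238 − 113) = 125 mg/L as CaCO₃ × 850,000 L = 106,200 g as CaCO₃.
Equivalents of H⁺ required: 106,200 ÷ 50 g/eq = 2125 eq = 2125 mol NaHSO₄.
Mass of NaHSO₄: 2125 × 120.1 = 255,200 g.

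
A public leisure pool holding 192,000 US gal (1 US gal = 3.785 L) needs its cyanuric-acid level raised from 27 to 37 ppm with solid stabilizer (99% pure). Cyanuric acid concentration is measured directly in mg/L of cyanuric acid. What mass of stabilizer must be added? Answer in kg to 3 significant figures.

7.34 kg

Volume: 192,000 US gal × 3.785 L/gal = 726,720 L.
CYA to add: (37 − 27) = 10 mg/L × 726,720 L = 7267 g cyanuric acid.
At 99% purity: 7267 / 0.99 = 7341 g product.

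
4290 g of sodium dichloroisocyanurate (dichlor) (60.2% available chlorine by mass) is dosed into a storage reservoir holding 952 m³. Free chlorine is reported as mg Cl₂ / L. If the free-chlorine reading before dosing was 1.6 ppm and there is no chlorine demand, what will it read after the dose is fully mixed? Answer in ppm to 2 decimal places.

Volume: 952 m³ = 952,000 L.
Available chlorine delivered: 4290 g × 0.602 = 2583 g as Cl₂.
Concentration rise: 2583 g / 952,000 L = 2.713 mg/L = 2.71 ppm.
Final FC: 1.6 + 2.71 = 4.31 ppm.

4.31 ppm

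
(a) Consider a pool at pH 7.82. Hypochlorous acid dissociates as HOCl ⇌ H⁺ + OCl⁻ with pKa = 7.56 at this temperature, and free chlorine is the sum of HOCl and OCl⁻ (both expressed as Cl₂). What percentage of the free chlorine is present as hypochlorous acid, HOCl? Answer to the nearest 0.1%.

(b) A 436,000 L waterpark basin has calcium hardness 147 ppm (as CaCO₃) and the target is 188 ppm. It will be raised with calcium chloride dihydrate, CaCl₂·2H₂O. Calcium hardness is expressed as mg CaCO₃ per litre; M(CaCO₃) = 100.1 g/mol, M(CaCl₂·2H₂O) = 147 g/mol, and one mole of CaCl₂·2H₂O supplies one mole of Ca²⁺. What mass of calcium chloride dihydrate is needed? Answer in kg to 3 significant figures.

(a) 35.5%; (b) 26.3 kg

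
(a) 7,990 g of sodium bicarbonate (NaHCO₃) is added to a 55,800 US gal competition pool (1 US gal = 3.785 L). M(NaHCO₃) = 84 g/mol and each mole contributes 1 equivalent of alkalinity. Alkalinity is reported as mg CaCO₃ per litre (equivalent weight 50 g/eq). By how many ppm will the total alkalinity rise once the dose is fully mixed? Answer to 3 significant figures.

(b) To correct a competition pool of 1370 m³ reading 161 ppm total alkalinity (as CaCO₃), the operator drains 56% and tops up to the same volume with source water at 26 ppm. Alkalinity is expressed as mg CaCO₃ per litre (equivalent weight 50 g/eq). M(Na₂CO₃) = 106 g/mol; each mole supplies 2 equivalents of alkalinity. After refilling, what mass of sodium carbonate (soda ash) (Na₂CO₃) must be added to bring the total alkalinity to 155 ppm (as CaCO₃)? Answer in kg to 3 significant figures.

(a) 22.5 ppm; (b) 101 kg

(a) Volume: 55,800 US gal × 3.785 L/gal = 211,203 L.
(a) Moles of NaHCO₃: 7,990 g ÷ 84 g/mol = 95.12 mol → 95.12 eq of alkalinity.
(a) As CaCO₃: 95.12 eq × 50 g/eq = 4756 g.
(a) Rise: 4756 g / 211,203 L × 1000 = 22.52 mg/L.

(b) Volume: 1370 m³ = 1,370,000 L.
(b) After draining 56% and refilling: 161 × 0.44 + 26 × 0.56 = 85.4 ppm.
(b) Deficit to target: 155 − 85.4 = 69.6 mg/L.
(b) As CaCO₃: 69.6 mg/L × 1,370,000 L = 95,350 g; ÷ 50 g/eq ÷ 2 = 953.5 mol Na₂CO₃.
(b) Mass: 953.5 × 106 = 101,100 g.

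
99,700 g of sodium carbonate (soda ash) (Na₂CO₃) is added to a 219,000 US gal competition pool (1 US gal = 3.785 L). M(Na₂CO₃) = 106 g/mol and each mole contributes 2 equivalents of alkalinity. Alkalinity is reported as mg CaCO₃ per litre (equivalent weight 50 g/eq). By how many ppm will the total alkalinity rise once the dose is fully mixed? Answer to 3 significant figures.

Volume: 219,000 US gal × 3.785 L/gal = 828,915 L.
Moles of Na₂CO₃: 99,700 g ÷ 106 g/mol = 940.6 mol → 1881 eq of alkalinity.
As CaCO₃: 1881 eq × 50 g/eq = 94,060 g.
Rise: 94,060 g / 828,915 L × 1000 = 113.5 mg/L.

113 ppm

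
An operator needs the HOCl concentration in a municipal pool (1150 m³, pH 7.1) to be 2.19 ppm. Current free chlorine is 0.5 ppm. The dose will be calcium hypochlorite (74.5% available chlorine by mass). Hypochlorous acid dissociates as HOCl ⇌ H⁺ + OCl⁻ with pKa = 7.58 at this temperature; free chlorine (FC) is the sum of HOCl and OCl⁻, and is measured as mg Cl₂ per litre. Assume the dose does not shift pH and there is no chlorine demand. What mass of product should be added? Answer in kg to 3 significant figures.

Volume: 1150 m³ = 1,150,000 L.
[OCl⁻]/[HOCl] = 10^(pH − pKa) = 10^(7.1 − 7.58) = 0.3311; fraction as HOCl = 1/(1 + 0.3311) = 0.7512.
Free chlorine required for 2.19 ppm HOCl: 2.19 / 0.7512 = 2.915 ppm.
FC to add: 2.915 − 0.5 = 2.415 mg/L as Cl₂.
Cl₂ equivalent: 2.415 mg/L × 1,150,000 L = 2777 g.
Product at 74.5% available Cl: 2777 / 0.745 = 3728 g.

3.73 kg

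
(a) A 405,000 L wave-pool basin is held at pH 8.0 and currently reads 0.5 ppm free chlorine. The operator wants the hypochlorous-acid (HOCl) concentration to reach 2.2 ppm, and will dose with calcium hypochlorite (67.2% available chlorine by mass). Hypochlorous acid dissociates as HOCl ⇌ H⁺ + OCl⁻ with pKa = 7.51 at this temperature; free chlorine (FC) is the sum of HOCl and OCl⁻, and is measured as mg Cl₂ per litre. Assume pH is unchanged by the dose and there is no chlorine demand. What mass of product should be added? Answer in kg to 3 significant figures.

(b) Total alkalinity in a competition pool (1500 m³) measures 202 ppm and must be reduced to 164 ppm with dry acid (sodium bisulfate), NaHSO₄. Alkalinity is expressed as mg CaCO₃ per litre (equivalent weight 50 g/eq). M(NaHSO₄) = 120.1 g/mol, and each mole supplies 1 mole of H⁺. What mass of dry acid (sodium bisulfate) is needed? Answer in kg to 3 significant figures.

(a) 5.12 kg; (b) 137 kg

(a) [OCl⁻]/[HOCl] = 10^(pH − pKa) = 10^(8.0 − 7.51) = 3.09; fraction as HOCl = 1/(1 + 3.09) = 0.2445.
(a) Free chlorine required for 2.2 ppm HOCl: 2.2 / 0.2445 = 8.999 ppm.
(a) FC to add: 8.999 − 0.5 = 8.499 mg/L as Cl₂.
(a) Cl₂ equivalent: 8.499 mg/L × 405,000 L = 3442 g.
(a) Product at 67.2% available Cl: 3442 / 0.672 = 5122 g.

(b) Volume: 1500 m³ = 1,500,000 L.
(b) Alkalinity to neutralize: (202 − 164) = 38 mg/L as CaCO₃ × 1,500,000 L = 57,000 g as CaCO₃.
(b) Equivalents of H⁺ required: 57,000 ÷ 50 g/eq = 1140 eq = 1140 mol NaHSO₄.
(b) Mass of NaHSO₄: 1140 × 120.1 = 136,900 g.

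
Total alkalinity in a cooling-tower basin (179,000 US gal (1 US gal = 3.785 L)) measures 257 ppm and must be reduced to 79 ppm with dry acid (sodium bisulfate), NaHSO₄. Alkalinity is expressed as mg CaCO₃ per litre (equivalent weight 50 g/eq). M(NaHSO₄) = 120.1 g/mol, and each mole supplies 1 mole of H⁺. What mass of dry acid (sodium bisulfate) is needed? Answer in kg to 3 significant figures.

290 kg

Volume: 179,000 US gal × 3.785 L/gal = 677,515 L.
Alkalinity to neutralize: (257 − 79) = 178 mg/L as CaCO₃ × 677,515 L = 120,600 g as CaCO₃.
Equivalents of H⁺ required: 120,600 ÷ 50 g/eq = 2412 eq = 2412 mol NaHSO₄.
Mass of NaHSO₄: 2412 × 120.1 = 289,700 g.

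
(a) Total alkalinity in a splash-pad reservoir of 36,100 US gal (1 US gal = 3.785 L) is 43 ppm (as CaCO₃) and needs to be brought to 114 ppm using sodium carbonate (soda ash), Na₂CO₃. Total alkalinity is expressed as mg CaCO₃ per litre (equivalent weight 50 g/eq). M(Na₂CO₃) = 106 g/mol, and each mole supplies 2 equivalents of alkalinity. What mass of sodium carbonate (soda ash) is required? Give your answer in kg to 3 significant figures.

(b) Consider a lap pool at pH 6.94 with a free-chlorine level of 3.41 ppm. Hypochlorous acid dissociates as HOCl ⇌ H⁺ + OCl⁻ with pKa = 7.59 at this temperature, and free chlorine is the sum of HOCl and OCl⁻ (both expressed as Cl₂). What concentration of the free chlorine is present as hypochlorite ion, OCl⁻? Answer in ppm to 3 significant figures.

(a) 10.3 kg; (b) 0.624 ppm

(a) Volume: 36,100 US gal × 3.785 L/gal = 136,638 L.
(a) Alkalinity to add: (114 − 43) = 71 mg/L as CaCO₃ × 136,638 L = 9701 g as CaCO₃.
(a) Equivalents: 9701 g ÷ 50 g/eq = 194 eq.
(a) Each mole of Na₂CO₃ supplies 2 eq, so 194 / 2 = 97.01 mol.
(a) Mass: 97.01 mol × 106 g/mol = 10,280 g.

(b) [OCl⁻]/[HOCl] = 10^(pH − pKa) = 10^(6.94 − 7.59) = 10^-0.65 = 0.2239.
(b) Fraction as HOCl = 1 / (1 + 0.2239) = 0.8171.
(b) OCl⁻ = (1 − 0.8171) × 3.41 ppm = 0.6238 ppm.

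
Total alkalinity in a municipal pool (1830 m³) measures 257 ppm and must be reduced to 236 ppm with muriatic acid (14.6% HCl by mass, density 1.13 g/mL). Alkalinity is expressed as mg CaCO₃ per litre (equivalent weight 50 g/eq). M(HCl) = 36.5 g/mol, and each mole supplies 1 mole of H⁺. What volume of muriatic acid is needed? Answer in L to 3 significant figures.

Volume: 1830 m³ = 1,830,000 L.
Alkalinity to neutralize: (257 − 236) = 21 mg/L as CaCO₃ × 1,830,000 L = 38,430 g as CaCO₃.
Equivalents of H⁺ required: 38,430 ÷ 50 g/eq = 768.6 eq = 768.6 mol HCl.
Mass of HCl: 768.6 × 36.5 = 28,050 g.
Mass of 14.6% solution: 28,050 / 0.146 = 192,200 g.
Volume: 192,200 g ÷ 1.13 g/mL = 170,000 mL.

170 L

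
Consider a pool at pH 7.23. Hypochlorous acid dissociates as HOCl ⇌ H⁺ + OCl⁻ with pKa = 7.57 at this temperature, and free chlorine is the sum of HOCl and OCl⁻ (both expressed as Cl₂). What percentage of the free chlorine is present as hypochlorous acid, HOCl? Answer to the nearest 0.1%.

68.6%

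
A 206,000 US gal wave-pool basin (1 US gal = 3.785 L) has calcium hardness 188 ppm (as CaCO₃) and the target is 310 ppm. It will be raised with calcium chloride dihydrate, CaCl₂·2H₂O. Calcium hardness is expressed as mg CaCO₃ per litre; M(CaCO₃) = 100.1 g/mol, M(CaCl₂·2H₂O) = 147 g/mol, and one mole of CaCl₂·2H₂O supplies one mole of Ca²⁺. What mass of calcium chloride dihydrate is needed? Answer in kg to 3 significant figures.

140 kg

Volume: 206,000 US gal × 3.785 L/gal = 779,710 L.
Hardness to add: (310 − 188) = 122 mg/L as CaCO₃ × 779,710 L = 95,120 g as CaCO₃.
Moles of Ca²⁺ (1 mol Ca²⁺ ≡ 1 mol CaCO₃): 95,120 / 100.1 g/mol = 950.3 mol.
Mass of CaCl₂·2H₂O: 950.3 × 147 = 139,700 g.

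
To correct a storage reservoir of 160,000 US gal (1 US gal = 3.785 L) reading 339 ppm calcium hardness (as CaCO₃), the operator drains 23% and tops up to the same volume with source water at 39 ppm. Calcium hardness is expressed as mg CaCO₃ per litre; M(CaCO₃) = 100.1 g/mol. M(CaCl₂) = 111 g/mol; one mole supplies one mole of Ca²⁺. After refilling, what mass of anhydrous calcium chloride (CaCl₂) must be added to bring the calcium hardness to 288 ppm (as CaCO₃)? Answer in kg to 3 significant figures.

12.1 kg

Volume: 160,000 US gal × 3.785 L/gal = 605,600 L.
After draining 23% and refilling: 339 × 0.77 + 39 × 0.23 = 270 ppm.
Deficit to target: 288 − 270 = 18 mg/L.
As CaCO₃: 18 mg/L × 605,600 L = 10,900 g; ÷ 100.1 = 108.9 mol Ca²⁺.
Mass: 108.9 × 111 = 12,090 g.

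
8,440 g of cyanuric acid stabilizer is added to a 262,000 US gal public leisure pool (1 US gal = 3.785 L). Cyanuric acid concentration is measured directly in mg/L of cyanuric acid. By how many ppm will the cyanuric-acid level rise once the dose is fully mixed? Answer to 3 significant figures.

Volume: 262,000 US gal × 3.785 L/gal = 991,670 L.
Rise: 8,440 g / 991,670 L × 1000 = 8.511 mg/L.

8.51 ppm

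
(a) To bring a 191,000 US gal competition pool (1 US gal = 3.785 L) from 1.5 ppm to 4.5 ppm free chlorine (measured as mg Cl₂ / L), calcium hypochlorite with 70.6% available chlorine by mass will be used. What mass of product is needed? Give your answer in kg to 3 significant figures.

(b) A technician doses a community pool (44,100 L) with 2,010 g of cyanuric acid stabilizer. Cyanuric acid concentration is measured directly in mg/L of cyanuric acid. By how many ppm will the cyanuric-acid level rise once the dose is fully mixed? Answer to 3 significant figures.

(a) Volume: 191,000 US gal × 3.785 L/gal = 722,935 L.
(a) Chlorine deficit: 4.5 − 1.5 = 3 ppm = 3 mg/L as Cl₂.
(a) Cl₂ equivalent needed: 3 mg/L × 722,935 L = 2,169,000 mg = 2169 g.
(a) Product at 70.6% available chlorine: 2169 / 0.706 = 3072 g.

(b) Rise: 2,010 g / 44,100 L × 1000 = 45.58 mg/L.

(a) 3.07 kg; (b) 45.6 ppm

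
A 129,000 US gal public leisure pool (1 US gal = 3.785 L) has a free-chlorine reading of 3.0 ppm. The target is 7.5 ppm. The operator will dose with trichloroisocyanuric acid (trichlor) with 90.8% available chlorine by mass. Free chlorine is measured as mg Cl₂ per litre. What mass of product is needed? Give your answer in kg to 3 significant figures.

2.42 kg

Volume: 129,000 US gal × 3.785 L/gal = 488,265 L.
Chlorine deficit: 7.5 − 3.0 = 4.5 ppm = 4.5 mg/L as Cl₂.
Cl₂ equivalent needed: 4.5 mg/L × 488,265 L = 2,197,000 mg = 2197 g.
Product at 90.8% available chlorine: 2197 / 0.908 = 2420 g.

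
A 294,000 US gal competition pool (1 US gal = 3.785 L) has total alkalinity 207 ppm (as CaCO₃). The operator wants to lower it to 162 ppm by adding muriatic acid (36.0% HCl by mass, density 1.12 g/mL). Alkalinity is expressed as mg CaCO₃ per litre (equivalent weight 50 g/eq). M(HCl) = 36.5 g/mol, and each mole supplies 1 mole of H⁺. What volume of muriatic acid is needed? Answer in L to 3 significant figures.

Volume: 294,000 US gal × 3.785 L/gal = 1,112,790 L.
Alkalinity to neutralize: (207 − 162) = 45 mg/L as CaCO₃ × 1,112,790 L = 50,080 g as CaCO₃.
Equivalents of H⁺ required: 50,080 ÷ 50 g/eq = 1002 eq = 1002 mol HCl.
Mass of HCl: 1002 × 36.5 = 36,560 g.
Mass of 36.0% solution: 36,560 / 0.36 = 101,500 g.
Volume: 101,500 g ÷ 1.12 g/mL = 90,660 mL.

90.7 L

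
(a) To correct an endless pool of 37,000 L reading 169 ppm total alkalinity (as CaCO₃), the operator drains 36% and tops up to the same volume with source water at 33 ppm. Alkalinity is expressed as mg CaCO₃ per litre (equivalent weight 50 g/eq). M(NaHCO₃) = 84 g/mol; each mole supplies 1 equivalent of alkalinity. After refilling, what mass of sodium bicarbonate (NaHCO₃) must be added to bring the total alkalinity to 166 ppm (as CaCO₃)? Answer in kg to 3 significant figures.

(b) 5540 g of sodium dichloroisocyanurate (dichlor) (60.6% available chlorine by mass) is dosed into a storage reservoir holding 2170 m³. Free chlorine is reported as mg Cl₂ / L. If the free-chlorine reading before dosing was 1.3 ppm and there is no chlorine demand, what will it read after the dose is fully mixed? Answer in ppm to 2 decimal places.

(a) 2.86 kg; (b) 2.85 ppm

(a) After draining 36% and refilling: 169 × 0.64 + 33 × 0.36 = 120.04 ppm.
(a) Deficit to target: 166 − 120.04 = 45.96 mg/L.
(a) As CaCO₃: 45.96 mg/L × 37,000 L = 1701 g; ÷ 50 g/eq ÷ 1 = 34.01 mol NaHCO₃.
(a) Mass: 34.01 × 84 = 2857 g.

(b) Volume: 2170 m³ = 2,170,000 L.
(b) Available chlorine delivered: 5540 g × 0.606 = 3357 g as Cl₂.
(b) Concentration rise: 3357 g / 2,170,000 L = 1.547 mg/L = 1.55 ppm.
(b) Final FC: 1.3 + 1.55 = 2.85 ppm.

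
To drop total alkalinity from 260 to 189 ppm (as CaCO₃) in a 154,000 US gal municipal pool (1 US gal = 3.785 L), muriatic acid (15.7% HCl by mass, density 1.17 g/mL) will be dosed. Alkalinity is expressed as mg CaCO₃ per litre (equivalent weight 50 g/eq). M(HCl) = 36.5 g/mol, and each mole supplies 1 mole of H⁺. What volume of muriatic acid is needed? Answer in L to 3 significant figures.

164 L

Volume: 154,000 US gal × 3.785 L/gal = 582,890 L.
Alkalinity to neutralize: (260 − 189) = 71 mg/L as CaCO₃ × 582,890 L = 41,390 g as CaCO₃.
Equivalents of H⁺ required: 41,390 ÷ 50 g/eq = 827.7 eq = 827.7 mol HCl.
Mass of HCl: 827.7 × 36.5 = 30,210 g.
Mass of 15.7% solution: 30,210 / 0.157 = 192,400 g.
Volume: 192,400 g ÷ 1.17 g/mL = 164,500 mL.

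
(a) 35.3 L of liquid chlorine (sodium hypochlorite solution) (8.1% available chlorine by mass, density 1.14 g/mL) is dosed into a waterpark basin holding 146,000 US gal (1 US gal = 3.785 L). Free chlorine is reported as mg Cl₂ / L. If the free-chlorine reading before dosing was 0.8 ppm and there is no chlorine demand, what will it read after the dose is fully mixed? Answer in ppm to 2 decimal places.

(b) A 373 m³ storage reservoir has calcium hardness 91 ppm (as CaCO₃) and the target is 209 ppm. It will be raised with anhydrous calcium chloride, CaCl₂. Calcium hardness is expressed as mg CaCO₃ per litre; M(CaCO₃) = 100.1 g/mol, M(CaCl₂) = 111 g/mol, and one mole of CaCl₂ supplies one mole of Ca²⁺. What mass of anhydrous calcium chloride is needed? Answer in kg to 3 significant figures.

(a) 6.70 ppm; (b) 48.8 kg

(a) Volume: 146,000 US gal × 3.785 L/gal = 552,610 L.
(a) Mass of solution: 35.3 L × 1000 mL/L × 1.14 g/mL = 40,240 g.
(a) Available chlorine delivered: 40,240 g × 0.081 = 3260 g as Cl₂.
(a) Concentration rise: 3260 g / 552,610 L = 5.899 mg/L = 5.90 ppm.
(a) Final FC: 0.8 + 5.90 = 6.70 ppm.

(b) Volume: 373 m³ = 373,000 L.
(b) Hardness to add: (209 − 91) = 118 mg/L as CaCO₃ × 373,000 L = 44,010 g as CaCO₃.
(b) Moles of Ca²⁺ (1 mol Ca²⁺ ≡ 1 mol CaCO₃): 44,010 / 100.1 g/mol = 439.7 mol.
(b) Mass of CaCl₂: 439.7 × 111 = 48,810 g.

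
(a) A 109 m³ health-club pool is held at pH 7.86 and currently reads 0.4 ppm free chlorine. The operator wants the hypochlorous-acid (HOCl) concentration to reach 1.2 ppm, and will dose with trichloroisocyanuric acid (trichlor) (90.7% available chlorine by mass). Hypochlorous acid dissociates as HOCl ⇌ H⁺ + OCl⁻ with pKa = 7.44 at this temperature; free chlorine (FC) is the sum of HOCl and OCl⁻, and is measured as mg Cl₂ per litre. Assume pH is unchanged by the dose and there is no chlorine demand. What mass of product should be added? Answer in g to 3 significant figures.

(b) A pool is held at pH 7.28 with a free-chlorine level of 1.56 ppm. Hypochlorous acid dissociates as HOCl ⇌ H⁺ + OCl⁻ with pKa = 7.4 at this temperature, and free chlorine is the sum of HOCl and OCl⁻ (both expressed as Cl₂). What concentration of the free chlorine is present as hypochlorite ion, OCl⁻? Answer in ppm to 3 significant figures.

(a) Volume: 109 m³ = 109,000 L.
(a) [OCl⁻]/[HOCl] = 10^(pH − pKa) = 10^(7.86 − 7.44) = 2.63; fraction as HOCl = 1/(1 + 2.63) = 0.2755.
(a) Free chlorine required for 1.2 ppm HOCl: 1.2 / 0.2755 = 4.356 ppm.
(a) FC to add: 4.356 − 0.4 = 3.956 mg/L as Cl₂.
(a) Cl₂ equivalent: 3.956 mg/L × 109,000 L = 431.2 g.
(a) Product at 90.7% available Cl: 431.2 / 0.907 = 475.5 g.

(b) [OCl⁻]/[HOCl] = 10^(pH − pKa) = 10^(7.28 − 7.4) = 10^-0.12 = 0.7586.
(b) Fraction as HOCl = 1 / (1 + 0.7586) = 0.5686.
(b) OCl⁻ = (1 − 0.5686) × 1.56 ppm = 0.6729 ppm.

(a) 475 g; (b) 0.673 ppm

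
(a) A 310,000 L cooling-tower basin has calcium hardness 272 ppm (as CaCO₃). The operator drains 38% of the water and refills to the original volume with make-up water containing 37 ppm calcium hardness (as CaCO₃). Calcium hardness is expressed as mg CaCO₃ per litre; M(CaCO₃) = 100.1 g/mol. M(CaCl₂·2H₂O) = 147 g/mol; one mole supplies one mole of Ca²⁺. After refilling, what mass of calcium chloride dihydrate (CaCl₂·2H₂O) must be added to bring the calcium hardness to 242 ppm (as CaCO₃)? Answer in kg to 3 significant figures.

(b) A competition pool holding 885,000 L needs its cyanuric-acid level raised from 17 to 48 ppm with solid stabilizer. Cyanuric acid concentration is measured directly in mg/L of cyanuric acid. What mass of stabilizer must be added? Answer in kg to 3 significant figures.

(a) After draining 38% and refilling: 272 × 0.62 + 37 × 0.38 = 182.7 ppm.
(a) Deficit to target: 242 − 182.7 = 59.3 mg/L.
(a) As CaCO₃: 59.3 mg/L × 310,000 L = 18,380 g; ÷ 100.1 = 183.6 mol Ca²⁺.
(a) Mass: 183.6 × 147 = 27,000 g.

(b) CYA to add: (48 − 17) = 31 mg/L × 885,000 L = 27,440 g cyanuric acid.

(a) 27.0 kg; (b) 27.4 kg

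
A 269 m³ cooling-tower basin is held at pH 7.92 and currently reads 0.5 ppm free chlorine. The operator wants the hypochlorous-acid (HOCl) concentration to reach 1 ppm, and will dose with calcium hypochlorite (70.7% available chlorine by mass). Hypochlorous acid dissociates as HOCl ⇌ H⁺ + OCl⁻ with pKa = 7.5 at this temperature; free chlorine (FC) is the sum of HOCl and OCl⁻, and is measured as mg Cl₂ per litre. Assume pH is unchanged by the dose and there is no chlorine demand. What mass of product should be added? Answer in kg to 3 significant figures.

1.19 kg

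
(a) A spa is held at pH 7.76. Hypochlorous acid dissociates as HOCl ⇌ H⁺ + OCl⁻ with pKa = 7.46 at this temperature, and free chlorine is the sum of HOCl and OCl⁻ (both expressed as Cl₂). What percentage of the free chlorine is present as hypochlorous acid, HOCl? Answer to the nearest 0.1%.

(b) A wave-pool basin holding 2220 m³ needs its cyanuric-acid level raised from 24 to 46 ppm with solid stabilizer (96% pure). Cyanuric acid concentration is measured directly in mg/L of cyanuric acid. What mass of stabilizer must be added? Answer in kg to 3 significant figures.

(a) 33.4%; (b) 50.9 kg

(a) [OCl⁻]/[HOCl] = 10^(pH − pKa) = 10^(7.76 − 7.46) = 10^0.30 = 1.995.
(a) Fraction as HOCl = 1 / (1 + 1.995) = 0.3339.

(b) Volume: 2220 m³ = 2,220,000 L.
(b) CYA to add: (46 − 24) = 22 mg/L × 2,220,000 L = 48,840 g cyanuric acid.
(b) At 96% purity: 48,840 / 0.96 = 50,880 g product.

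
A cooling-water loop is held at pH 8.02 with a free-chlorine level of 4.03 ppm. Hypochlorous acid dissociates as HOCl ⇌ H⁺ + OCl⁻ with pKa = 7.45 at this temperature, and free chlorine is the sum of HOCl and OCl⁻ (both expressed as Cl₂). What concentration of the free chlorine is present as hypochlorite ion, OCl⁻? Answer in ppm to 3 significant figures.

[OCl⁻]/[HOCl] = 10^(pH − pKa) = 10^(8.02 − 7.45) = 10^0.57 = 3.715.
Fraction as HOCl = 1 / (1 + 3.715) = 0.2121.
OCl⁻ = (1 − 0.2121) × 4.03 ppm = 3.175 ppm.

3.18 ppm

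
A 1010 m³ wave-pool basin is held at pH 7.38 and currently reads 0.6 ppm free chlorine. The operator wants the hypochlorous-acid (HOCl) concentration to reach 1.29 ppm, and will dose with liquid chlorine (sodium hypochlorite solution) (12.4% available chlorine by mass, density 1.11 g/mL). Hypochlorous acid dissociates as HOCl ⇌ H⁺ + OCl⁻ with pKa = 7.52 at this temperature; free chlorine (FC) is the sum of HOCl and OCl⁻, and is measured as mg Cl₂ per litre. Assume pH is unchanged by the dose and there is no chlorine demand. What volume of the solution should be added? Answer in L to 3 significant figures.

Volume: 1010 m³ = 1,010,000 L.
[OCl⁻]/[HOCl] = 10^(pH − pKa) = 10^(7.38 − 7.52) = 0.7244; fraction as HOCl = 1/(1 + 0.7244) = 0.5799.
Free chlorine required for 1.29 ppm HOCl: 1.29 / 0.5799 = 2.225 ppm.
FC to add: 2.225 − 0.6 = 1.625 mg/L as Cl₂.
Cl₂ equivalent: 1.625 mg/L × 1,010,000 L = 1641 g.
Product at 12.4% available Cl: 1641 / 0.124 = 13,230 g.
Volume: 13,230 g ÷ 1.11 g/mL = 11,920 mL.

11.9 L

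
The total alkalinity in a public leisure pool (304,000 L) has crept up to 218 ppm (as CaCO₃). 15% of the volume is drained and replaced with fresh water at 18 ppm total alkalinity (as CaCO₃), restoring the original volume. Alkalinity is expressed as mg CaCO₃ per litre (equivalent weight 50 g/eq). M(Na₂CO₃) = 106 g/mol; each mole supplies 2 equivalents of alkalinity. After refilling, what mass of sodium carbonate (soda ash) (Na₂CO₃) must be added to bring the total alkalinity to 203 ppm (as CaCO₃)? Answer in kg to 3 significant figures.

4.83 kg

After draining 15% and refilling: 218 × 0.85 + 18 × 0.15 = 188 ppm.
Deficit to target: 203 − 188 = 15 mg/L.
As CaCO₃: 15 mg/L × 304,000 L = 4560 g; ÷ 50 g/eq ÷ 2 = 45.6 mol Na₂CO₃.
Mass: 45.6 × 106 = 4834 g.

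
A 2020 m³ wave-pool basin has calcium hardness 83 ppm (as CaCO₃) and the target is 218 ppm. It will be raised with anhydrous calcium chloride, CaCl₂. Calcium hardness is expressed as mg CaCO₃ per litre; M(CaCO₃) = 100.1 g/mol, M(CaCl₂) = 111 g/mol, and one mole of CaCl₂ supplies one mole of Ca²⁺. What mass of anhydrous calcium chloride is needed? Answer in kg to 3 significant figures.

302 kg

Volume: 2020 m³ = 2,020,000 L.
Hardness to add: (218 − 83) = 135 mg/L as CaCO₃ × 2,020,000 L = 272,700 g as CaCO₃.
Moles of Ca²⁺ (1 mol Ca²⁺ ≡ 1 mol CaCO₃): 272,700 / 100.1 g/mol = 2724 mol.
Mass of CaCl₂: 2724 × 111 = 302,400 g.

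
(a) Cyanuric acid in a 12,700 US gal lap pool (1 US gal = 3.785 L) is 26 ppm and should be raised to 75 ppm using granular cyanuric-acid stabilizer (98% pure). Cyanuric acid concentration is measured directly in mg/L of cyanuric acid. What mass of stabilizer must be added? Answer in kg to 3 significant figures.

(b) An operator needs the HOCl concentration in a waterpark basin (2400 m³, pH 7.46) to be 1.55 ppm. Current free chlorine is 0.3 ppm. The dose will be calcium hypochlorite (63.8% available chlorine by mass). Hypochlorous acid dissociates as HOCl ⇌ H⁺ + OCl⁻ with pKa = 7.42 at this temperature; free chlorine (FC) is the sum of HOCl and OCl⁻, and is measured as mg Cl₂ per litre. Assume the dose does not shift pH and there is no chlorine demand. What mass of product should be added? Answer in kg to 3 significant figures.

(a) Volume: 12,700 US gal × 3.785 L/gal = 48,070 L.
(a) CYA to add: (75 − 26) = 49 mg/L × 48,070 L = 2355 g cyanuric acid.
(a) At 98% purity: 2355 / 0.98 = 2403 g product.

(b) Volume: 2400 m³ = 2,400,000 L.
(b) [OCl⁻]/[HOCl] = 10^(pH − pKa) = 10^(7.46 − 7.42) = 1.096; fraction as HOCl = 1/(1 + 1.096) = 0.477.
(b) Free chlorine required for 1.55 ppm HOCl: 1.55 / 0.477 = 3.25 ppm.
(b) FC to add: 3.25 − 0.3 = 2.95 mg/L as Cl₂.
(b) Cl₂ equivalent: 2.95 mg/L × 2,400,000 L = 7079 g.
(b) Product at 63.8% available Cl: 7079 / 0.638 = 11,100 g.

(a) 2.40 kg; (b) 11.1 kg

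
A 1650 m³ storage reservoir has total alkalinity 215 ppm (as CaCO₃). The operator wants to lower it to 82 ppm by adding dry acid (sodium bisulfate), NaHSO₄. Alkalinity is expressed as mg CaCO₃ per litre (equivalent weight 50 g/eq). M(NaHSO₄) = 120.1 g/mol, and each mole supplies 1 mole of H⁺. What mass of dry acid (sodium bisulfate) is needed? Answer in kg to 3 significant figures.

Volume: 1650 m³ = 1,650,000 L.
Alkalinity to neutralize: (215 − 82) = 133 mg/L as CaCO₃ × 1,650,000 L = 219,400 g as CaCO₃.
Equivalents of H⁺ required: 219,400 ÷ 50 g/eq = 4389 eq = 4389 mol NaHSO₄.
Mass of NaHSO₄: 4389 × 120.1 = 527,100 g.

527 kg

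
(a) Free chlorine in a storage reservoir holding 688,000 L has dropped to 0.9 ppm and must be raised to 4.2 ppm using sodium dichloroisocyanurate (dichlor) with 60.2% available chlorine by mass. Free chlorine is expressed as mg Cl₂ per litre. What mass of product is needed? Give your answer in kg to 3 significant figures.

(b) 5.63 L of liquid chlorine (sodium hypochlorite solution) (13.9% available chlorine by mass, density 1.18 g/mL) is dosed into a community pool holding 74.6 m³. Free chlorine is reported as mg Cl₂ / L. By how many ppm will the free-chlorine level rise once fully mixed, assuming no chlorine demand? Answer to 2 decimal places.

(a) Chlorine deficit: 4.2 − 0.9 = 3.3 ppm = 3.3 mg/L as Cl₂.
(a) Cl₂ equivalent needed: 3.3 mg/L × 688,000 L = 2,270,000 mg = 2270 g.
(a) Product at 60.2% available chlorine: 2270 / 0.602 = 3771 g.

(b) Volume: 74.6 m³ = 74,600 L.
(b) Mass of solution: 5.63 L × 1000 mL/L × 1.18 g/mL = 6643 g.
(b) Available chlorine delivered: 6643 g × 0.139 = 923.4 g as Cl₂.
(b) Concentration rise: 923.4 g / 74,600 L = 12.38 mg/L = 12.38 ppm.

(a) 3.77 kg; (b) 12.38 ppm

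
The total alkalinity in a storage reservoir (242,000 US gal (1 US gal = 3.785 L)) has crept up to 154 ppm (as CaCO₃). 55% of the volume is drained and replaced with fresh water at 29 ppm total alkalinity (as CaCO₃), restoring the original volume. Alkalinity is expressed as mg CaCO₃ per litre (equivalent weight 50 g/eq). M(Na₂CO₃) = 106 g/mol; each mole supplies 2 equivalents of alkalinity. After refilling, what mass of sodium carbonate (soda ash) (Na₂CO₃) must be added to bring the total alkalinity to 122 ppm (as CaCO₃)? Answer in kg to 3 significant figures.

35.7 kg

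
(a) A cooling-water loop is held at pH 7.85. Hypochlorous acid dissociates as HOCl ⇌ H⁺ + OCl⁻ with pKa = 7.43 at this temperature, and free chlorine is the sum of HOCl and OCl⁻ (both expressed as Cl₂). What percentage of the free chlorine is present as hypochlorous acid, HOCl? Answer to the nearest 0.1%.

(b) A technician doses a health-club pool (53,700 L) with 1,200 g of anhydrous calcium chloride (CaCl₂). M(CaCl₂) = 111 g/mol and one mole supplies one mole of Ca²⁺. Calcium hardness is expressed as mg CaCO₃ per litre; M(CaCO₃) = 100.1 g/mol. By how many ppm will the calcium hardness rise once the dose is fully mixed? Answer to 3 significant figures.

(a) [OCl⁻]/[HOCl] = 10^(pH − pKa) = 10^(7.85 − 7.43) = 10^0.42 = 2.63.
(a) Fraction as HOCl = 1 / (1 + 2.63) = 0.2755.

(b) Moles of Ca²⁺: 1,200 g ÷ 111 g/mol = 10.81 mol.
(b) As CaCO₃: 10.81 mol × 100.1 g/mol = 1082 g.
(b) Rise: 1082 g / 53,700 L × 1000 = 20.15 mg/L.

(a) 27.5%; (b) 20.2 ppm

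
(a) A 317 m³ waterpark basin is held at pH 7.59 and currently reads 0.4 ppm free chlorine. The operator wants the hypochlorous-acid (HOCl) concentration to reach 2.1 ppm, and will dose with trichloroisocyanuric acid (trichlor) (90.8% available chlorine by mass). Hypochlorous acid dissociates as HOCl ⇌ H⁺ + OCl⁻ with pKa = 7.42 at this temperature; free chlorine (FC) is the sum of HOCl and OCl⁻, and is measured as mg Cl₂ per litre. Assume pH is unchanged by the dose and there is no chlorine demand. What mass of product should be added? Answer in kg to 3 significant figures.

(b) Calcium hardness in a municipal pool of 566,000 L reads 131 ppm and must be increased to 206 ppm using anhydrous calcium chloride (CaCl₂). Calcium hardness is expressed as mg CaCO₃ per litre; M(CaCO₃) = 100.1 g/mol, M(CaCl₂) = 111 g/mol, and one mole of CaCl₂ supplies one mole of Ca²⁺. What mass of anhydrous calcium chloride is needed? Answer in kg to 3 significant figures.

(a) 1.68 kg; (b) 47.1 kg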